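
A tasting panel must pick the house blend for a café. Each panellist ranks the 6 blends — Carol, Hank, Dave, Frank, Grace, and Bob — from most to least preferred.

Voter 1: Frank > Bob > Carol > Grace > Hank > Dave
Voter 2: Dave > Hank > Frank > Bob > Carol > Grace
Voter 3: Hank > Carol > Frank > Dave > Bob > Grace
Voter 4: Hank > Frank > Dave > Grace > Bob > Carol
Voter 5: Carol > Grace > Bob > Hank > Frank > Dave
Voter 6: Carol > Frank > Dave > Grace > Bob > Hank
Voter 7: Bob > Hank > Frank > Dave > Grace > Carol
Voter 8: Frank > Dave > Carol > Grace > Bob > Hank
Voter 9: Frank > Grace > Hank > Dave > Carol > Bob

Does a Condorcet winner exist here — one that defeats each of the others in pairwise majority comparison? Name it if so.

Head-to-head results (9 voters total):
Carol vs Hank: Hank wins 5–4.
Carol vs Dave: Dave wins 5–4.
Carol vs Frank: Frank wins 6–3.
Carol vs Grace: Carol wins 6–3.
Carol vs Bob: Carol wins 5–4.
Hank vs Dave: Hank wins 6–3.
Hank vs Frank: Hank wins 5–4.
Hank vs Grace: Grace wins 5–4.
Hank vs Bob: Bob wins 5–4.
Dave vs Frank: Frank wins 8–1.
Dave vs Grace: Dave wins 6–3.
Dave vs Bob: Dave wins 6–3.
Frank vs Grace: Frank wins 8–1.
Frank vs Bob: Frank wins 7–2.
Grace vs Bob: Grace wins 5–4.
No candidate beats all others: Carol beats Grace beats Hank beats Carol, a majority cycle.

No Condorcet winner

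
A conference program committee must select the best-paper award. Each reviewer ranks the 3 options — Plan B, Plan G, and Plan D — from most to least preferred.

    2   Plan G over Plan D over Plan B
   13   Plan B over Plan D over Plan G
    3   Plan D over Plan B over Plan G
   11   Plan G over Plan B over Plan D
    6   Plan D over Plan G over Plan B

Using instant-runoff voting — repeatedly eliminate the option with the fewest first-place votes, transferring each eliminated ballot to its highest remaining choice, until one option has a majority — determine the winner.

Round 1: Plan B 13, Plan G 13, Plan D 9. Plan D has the fewest and is eliminated.
Round 2: Plan G 19, Plan B 16. Plan G has a majority.

Plan G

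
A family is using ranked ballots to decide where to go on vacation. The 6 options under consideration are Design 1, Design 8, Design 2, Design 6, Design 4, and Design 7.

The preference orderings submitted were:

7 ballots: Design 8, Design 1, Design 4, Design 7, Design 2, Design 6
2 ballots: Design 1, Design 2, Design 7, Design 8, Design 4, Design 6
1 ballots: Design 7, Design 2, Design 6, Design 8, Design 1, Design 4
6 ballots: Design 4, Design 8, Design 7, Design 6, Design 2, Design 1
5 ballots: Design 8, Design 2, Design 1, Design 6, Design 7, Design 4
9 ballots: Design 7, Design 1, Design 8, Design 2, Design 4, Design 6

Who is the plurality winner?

First-place vote totals:
  Design 1: 2
  Design 8: 12
  Design 2: 0
  Design 6: 0
  Design 4: 6
  Design 7: 10
Design 8 has the most first-place votes.

Design 8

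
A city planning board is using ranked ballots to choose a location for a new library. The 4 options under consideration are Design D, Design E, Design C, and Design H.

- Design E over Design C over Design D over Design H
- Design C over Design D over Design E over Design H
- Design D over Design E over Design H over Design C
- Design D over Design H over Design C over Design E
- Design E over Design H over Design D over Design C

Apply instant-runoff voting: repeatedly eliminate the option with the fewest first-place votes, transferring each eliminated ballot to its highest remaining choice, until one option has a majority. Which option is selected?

Design D

Round 1: Design D 2, Design E 2, Design C 1, Design H 0. Design H has the fewest and is eliminated.
Round 2: Design D 2, Design E 2, Design C 1. Design C has the fewest and is eliminated.
Round 3: Design D 3, Design E 2. Design D has a majority.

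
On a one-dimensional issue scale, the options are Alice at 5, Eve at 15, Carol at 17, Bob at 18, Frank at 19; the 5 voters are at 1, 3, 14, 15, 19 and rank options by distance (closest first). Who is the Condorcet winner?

Eve

With single-peaked preferences on a line, the Condorcet winner is the candidate closest to the median voter.
The median voter (position 14) is closest to Eve at 15.
Check: Eve vs Carol — voters closer to Eve: 4 of 5.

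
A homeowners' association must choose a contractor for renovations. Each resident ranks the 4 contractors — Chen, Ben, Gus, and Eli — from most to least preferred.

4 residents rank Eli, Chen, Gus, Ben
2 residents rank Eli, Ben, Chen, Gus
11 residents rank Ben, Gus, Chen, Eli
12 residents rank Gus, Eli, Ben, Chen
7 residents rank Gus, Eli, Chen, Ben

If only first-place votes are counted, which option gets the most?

First-place vote totals:
  Chen: 0
  Ben: 11
  Gus: 19
  Eli: 6
Gus has the most first-place votes.

Gus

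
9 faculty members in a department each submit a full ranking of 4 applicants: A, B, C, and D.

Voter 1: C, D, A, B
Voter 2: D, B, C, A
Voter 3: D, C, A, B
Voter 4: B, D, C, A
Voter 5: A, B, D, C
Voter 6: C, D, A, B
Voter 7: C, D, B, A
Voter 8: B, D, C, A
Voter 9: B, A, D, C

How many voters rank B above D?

Ballots ranking B above D: 4.
Ballots ranking D above B: 5.
So 4 of 9 voters prefer B to D.

4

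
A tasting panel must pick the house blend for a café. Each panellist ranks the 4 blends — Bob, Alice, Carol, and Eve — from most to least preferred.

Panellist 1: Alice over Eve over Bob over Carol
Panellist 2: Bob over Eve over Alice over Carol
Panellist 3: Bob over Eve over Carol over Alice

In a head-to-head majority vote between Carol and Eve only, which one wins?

Ballots ranking Carol above Eve: 0.
Ballots ranking Eve above Carol: 3.
Eve wins the head-to-head, 3–0.

Eve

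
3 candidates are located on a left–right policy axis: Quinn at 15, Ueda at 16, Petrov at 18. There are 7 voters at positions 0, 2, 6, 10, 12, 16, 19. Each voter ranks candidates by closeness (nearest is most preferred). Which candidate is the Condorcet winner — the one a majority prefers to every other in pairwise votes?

Quinn

With single-peaked preferences on a line, the Condorcet winner is the candidate closest to the median voter.
The median voter (position 10) is closest to Quinn at 15.
Check: Quinn vs Ueda — voters closer to Quinn: 5 of 7.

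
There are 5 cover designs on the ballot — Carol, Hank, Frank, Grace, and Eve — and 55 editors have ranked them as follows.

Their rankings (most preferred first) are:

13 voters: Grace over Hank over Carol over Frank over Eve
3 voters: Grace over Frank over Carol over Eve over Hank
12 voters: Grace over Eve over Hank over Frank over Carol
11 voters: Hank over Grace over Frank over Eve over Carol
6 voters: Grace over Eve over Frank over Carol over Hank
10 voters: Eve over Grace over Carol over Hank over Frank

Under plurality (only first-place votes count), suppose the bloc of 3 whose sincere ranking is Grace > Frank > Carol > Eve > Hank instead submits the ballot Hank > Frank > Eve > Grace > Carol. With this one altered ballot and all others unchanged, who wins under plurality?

Grace

First-place totals with the altered ballot: Carol 0, Hank 14, Frank 0, Grace 31, Eve 10.
The winner is unchanged: still Grace.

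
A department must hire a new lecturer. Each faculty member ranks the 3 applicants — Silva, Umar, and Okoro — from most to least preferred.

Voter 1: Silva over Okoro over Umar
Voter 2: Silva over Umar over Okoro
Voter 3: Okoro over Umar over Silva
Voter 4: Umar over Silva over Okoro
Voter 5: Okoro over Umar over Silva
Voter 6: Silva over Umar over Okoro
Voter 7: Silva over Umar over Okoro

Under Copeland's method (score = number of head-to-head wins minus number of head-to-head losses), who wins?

Silva

Pairwise results:
  Silva vs Umar: Silva wins 4–3.
  Silva vs Okoro: Silva wins 5–2.
  Umar vs Okoro: Umar wins 4–3.
Copeland scores (wins − losses):
  Silva: 2 − 0 = 2
  Umar: 1 − 1 = 0
  Okoro: 0 − 2 = -2
Silva has the best Copeland score.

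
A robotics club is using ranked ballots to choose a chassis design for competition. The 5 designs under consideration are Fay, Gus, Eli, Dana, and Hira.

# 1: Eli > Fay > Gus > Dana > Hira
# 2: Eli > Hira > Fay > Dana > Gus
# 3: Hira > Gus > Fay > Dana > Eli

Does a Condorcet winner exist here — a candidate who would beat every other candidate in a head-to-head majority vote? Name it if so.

Eli

Head-to-head results (3 voters total):
Fay vs Gus: Fay wins 2–1.
Fay vs Eli: Eli wins 2–1.
Fay vs Dana: Fay wins 3–0.
Fay vs Hira: Hira wins 2–1.
Gus vs Eli: Eli wins 2–1.
Gus vs Dana: Gus wins 2–1.
Gus vs Hira: Hira wins 2–1.
Eli vs Dana: Eli wins 2–1.
Eli vs Hira: Eli wins 2–1.
Dana vs Hira: Hira wins 2–1.
Eli beats each rival — Fay (2–1), Gus (2–1), Dana (2–1), Hira (2–1) — so Eli is the Condorcet winner.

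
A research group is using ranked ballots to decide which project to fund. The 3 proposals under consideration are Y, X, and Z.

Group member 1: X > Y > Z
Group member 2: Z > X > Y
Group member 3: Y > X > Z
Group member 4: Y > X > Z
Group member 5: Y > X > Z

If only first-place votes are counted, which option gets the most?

Y

First-place vote totals:
  Y: 3
  X: 1
  Z: 1
Y has the most first-place votes.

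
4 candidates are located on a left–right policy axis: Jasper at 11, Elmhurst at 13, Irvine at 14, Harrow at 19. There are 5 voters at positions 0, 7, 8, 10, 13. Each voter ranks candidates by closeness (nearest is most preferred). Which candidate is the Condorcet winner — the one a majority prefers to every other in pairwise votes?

Jasper

With single-peaked preferences on a line, the Condorcet winner is the candidate closest to the median voter.
The median voter (position 8) is closest to Jasper at 11.
Check: Jasper vs Irvine — voters closer to Jasper: 4 of 5.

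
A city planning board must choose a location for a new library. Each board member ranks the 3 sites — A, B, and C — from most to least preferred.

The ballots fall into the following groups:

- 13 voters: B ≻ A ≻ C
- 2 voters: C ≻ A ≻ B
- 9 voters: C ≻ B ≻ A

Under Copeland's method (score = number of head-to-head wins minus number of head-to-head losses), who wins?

B

Pairwise results:
  A vs B: B wins 22–2.
  A vs C: A wins 13–11.
  B vs C: B wins 13–11.
Copeland scores (wins − losses):
  A: 1 − 1 = 0
  B: 2 − 0 = 2
  C: 0 − 2 = -2
B has the best Copeland score.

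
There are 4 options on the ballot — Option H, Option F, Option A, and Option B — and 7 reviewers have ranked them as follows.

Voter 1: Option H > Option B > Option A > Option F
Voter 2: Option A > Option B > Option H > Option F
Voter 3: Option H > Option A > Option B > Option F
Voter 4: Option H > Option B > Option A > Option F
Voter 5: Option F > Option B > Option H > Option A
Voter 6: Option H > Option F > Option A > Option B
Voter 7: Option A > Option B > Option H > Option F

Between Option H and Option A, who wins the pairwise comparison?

Ballots ranking Option H above Option A: 5.
Ballots ranking Option A above Option H: 2.
Option H wins the head-to-head, 5–2.

Option H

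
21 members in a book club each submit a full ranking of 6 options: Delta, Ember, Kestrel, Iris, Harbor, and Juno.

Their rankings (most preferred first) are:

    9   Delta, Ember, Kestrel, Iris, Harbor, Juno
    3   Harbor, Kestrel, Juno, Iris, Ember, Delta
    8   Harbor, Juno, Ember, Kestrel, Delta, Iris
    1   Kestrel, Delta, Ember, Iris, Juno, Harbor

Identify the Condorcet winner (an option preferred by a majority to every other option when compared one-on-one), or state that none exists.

Harbor

Head-to-head results (21 voters total):
Delta vs Ember: Ember wins 11–10.
Delta vs Kestrel: Kestrel wins 12–9.
Delta vs Iris: Delta wins 18–3.
Delta vs Harbor: Harbor wins 11–10.
Delta vs Juno: Juno wins 11–10.
Ember vs Kestrel: Ember wins 17–4.
Ember vs Iris: Ember wins 18–3.
Ember vs Harbor: Harbor wins 11–10.
Ember vs Juno: Juno wins 11–10.
Kestrel vs Iris: Kestrel wins 21–0.
Kestrel vs Harbor: Harbor wins 11–10.
Kestrel vs Juno: Kestrel wins 13–8.
Iris vs Harbor: Harbor wins 11–10.
Iris vs Juno: Juno wins 11–10.
Harbor vs Juno: Harbor wins 20–1.
Harbor beats each rival — Delta (11–10), Ember (11–10), Kestrel (11–10), Iris (11–10), Juno (20–1) — so Harbor is the Condorcet winner.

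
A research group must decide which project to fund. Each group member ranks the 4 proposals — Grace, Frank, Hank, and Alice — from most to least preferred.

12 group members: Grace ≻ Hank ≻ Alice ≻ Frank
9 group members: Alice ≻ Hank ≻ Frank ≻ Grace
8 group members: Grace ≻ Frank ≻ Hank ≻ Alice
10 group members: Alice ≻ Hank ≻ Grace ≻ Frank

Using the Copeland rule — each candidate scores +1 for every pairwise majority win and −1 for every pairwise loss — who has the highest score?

Grace

Pairwise results:
  Grace vs Frank: Grace wins 30–9.
  Grace vs Hank: Grace wins 20–19.
  Grace vs Alice: Grace wins 20–19.
  Frank vs Hank: Hank wins 31–8.
  Frank vs Alice: Alice wins 31–8.
  Hank vs Alice: Hank wins 20–19.
Copeland scores (wins − losses):
  Grace: 3 − 0 = 3
  Frank: 0 − 3 = -3
  Hank: 2 − 1 = 1
  Alice: 1 − 2 = -1
Grace has the best Copeland score.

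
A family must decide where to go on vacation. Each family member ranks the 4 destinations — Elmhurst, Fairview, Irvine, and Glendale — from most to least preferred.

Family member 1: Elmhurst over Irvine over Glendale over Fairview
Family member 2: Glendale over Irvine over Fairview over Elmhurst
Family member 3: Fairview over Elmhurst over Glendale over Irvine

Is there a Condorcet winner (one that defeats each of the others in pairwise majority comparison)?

Head-to-head results (3 voters total):
Elmhurst vs Fairview: Fairview wins 2–1.
Elmhurst vs Irvine: Elmhurst wins 2–1.
Elmhurst vs Glendale: Elmhurst wins 2–1.
Fairview vs Irvine: Irvine wins 2–1.
Fairview vs Glendale: Glendale wins 2–1.
Irvine vs Glendale: Glendale wins 2–1.
No candidate beats all others: Elmhurst beats Irvine beats Fairview beats Elmhurst, a majority cycle.

No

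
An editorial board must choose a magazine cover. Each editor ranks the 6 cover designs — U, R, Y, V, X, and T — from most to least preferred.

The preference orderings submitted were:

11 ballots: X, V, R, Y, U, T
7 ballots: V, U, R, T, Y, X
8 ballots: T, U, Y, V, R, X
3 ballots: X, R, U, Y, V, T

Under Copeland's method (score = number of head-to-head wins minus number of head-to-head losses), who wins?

Pairwise results:
  U vs R: U wins 15–14.
  U vs Y: U wins 18–11.
  U vs V: V wins 18–11.
  U vs X: U wins 15–14.
  U vs T: U wins 21–8.
  R vs Y: R wins 21–8.
  R vs V: V wins 26–3.
  R vs X: R wins 15–14.
  R vs T: R wins 21–8.
  Y vs V: V wins 18–11.
  Y vs X: Y wins 15–14.
  Y vs T: T wins 15–14.
  V vs X: V wins 15–14.
  V vs T: V wins 21–8.
  X vs T: T wins 15–14.
Copeland scores (wins − losses):
  U: 4 − 1 = 3
  R: 3 − 2 = 1
  Y: 1 − 4 = -3
  V: 5 − 0 = 5
  X: 0 − 5 = -5
  T: 2 − 3 = -1
V has the best Copeland score.

V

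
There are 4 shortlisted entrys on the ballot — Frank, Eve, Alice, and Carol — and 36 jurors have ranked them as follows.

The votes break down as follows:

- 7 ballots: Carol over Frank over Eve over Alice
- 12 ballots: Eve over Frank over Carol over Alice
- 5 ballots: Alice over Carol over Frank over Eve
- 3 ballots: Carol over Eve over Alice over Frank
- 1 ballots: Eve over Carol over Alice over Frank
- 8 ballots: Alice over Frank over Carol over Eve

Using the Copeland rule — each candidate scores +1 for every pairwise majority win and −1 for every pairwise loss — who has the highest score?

Pairwise results:
  Frank vs Eve: Frank wins 20–16.
  Frank vs Alice: Frank wins 19–17.
  Frank vs Carol: Frank wins 20–16.
  Eve vs Alice: Eve wins 23–13.
  Eve vs Carol: Carol wins 23–13.
  Alice vs Carol: Carol wins 23–13.
Copeland scores (wins − losses):
  Frank: 3 − 0 = 3
  Eve: 1 − 2 = -1
  Alice: 0 − 3 = -3
  Carol: 2 − 1 = 1
Frank has the best Copeland score.

Frank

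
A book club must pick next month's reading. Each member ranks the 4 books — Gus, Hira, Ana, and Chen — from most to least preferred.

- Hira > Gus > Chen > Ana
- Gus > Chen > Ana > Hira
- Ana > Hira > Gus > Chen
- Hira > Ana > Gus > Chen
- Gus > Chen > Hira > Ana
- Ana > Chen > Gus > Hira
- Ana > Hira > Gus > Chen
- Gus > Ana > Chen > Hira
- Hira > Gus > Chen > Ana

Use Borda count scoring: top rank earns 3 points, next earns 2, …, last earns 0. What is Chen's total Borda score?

Borda scores:
  Gus: 2 + 3 + 1 + 1 + 3 + 1 + 1 + 3 + 2 = 17
  Hira: 3 + 0 + 2 + 3 + 1 + 0 + 2 + 0 + 3 = 14
  Ana: 0 + 1 + 3 + 2 + 0 + 3 + 3 + 2 + 0 = 14
  Chen: 1 + 2 + 0 + 0 + 2 + 2 + 0 + 1 + 1 = 9

9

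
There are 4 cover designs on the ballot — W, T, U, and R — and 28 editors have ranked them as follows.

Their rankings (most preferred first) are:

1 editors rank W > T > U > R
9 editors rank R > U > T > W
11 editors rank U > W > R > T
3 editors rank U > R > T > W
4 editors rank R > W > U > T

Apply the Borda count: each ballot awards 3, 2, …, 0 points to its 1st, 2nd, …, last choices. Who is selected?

Borda scores:
  W: 3 + 9·0 + 11·2 + 3·0 + 4·2 = 33
  T: 2 + 9·1 + 11·0 + 3·1 + 4·0 = 14
  U: 1 + 9·2 + 11·3 + 3·3 + 4·1 = 65
  R: 0 + 9·3 + 11·1 + 3·2 + 4·3 = 56
U has the highest total.

U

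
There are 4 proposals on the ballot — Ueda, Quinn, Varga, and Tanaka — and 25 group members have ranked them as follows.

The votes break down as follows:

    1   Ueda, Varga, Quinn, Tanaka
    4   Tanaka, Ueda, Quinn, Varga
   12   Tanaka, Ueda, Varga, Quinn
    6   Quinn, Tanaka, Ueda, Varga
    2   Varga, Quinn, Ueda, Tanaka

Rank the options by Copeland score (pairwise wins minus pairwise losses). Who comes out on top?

Tanaka

Pairwise results:
  Ueda vs Quinn: Ueda wins 17–8.
  Ueda vs Varga: Ueda wins 23–2.
  Ueda vs Tanaka: Tanaka wins 22–3.
  Quinn vs Varga: Varga wins 15–10.
  Quinn vs Tanaka: Tanaka wins 16–9.
  Varga vs Tanaka: Tanaka wins 22–3.
Copeland scores (wins − losses):
  Ueda: 2 − 1 = 1
  Quinn: 0 − 3 = -3
  Varga: 1 − 2 = -1
  Tanaka: 3 − 0 = 3
Tanaka has the best Copeland score.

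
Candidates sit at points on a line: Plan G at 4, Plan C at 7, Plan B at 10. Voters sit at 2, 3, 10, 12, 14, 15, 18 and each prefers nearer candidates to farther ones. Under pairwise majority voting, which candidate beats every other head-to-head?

With single-peaked preferences on a line, the Condorcet winner is the candidate closest to the median voter.
The median voter (position 12) is closest to Plan B at 10.
Check: Plan B vs Plan C — voters closer to Plan B: 5 of 7.

Plan B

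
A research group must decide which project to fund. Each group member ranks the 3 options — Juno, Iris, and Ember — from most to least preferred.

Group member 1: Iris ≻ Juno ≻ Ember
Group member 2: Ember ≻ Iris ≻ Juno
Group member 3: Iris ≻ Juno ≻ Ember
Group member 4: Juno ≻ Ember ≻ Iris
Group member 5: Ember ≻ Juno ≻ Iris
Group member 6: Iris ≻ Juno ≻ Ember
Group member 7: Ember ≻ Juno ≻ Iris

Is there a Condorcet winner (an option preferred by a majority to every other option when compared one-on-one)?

Head-to-head results (7 voters total):
Juno vs Iris: Iris wins 4–3.
Juno vs Ember: Juno wins 4–3.
Iris vs Ember: Ember wins 4–3.
No candidate beats all others: Juno beats Ember beats Iris beats Juno, a majority cycle.

No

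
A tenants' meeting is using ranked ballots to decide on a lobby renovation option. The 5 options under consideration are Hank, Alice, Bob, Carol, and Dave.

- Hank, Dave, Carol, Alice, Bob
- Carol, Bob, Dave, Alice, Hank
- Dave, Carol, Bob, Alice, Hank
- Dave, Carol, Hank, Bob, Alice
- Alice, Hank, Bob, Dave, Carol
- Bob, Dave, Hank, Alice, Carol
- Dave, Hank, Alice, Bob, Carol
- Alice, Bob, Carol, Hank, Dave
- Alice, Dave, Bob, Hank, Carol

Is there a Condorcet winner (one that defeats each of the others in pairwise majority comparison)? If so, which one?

Head-to-head results (9 voters total):
Hank vs Alice: Alice wins 5–4.
Hank vs Bob: Bob wins 5–4.
Hank vs Carol: Hank wins 5–4.
Hank vs Dave: Dave wins 6–3.
Alice vs Bob: Alice wins 5–4.
Alice vs Carol: Alice wins 5–4.
Alice vs Dave: Dave wins 6–3.
Bob vs Carol: Bob wins 5–4.
Bob vs Dave: Dave wins 5–4.
Carol vs Dave: Dave wins 7–2.
Dave beats each rival — Hank (6–3), Alice (6–3), Bob (5–4), Carol (7–2) — so Dave is the Condorcet winner.

Dave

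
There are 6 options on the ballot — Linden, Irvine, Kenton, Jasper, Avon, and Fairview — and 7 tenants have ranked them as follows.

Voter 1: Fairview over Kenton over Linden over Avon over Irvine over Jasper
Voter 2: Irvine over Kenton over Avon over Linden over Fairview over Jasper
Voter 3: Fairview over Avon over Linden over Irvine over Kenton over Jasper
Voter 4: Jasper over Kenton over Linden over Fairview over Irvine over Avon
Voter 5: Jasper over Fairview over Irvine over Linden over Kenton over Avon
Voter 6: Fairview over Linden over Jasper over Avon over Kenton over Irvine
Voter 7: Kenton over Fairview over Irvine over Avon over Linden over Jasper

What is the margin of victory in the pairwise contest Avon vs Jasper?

1

Ballots ranking Avon above Jasper: 4.
Ballots ranking Jasper above Avon: 3.
Avon wins 4–3, a margin of 1.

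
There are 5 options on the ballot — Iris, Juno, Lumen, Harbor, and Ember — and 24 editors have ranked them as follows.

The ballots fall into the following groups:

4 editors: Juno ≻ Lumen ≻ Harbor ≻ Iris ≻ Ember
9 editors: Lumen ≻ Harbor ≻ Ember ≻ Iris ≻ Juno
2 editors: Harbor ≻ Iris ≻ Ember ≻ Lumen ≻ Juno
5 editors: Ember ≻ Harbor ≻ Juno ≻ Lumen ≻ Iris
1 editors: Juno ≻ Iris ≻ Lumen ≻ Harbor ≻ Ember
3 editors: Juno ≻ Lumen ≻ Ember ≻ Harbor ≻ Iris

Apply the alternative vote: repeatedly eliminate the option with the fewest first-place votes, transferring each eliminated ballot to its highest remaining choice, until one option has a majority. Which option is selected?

Juno

Round 1: Lumen 9, Juno 8, Ember 5, Harbor 2, Iris 0. Iris has the fewest and is eliminated.
Round 2: Lumen 9, Juno 8, Ember 5, Harbor 2. Harbor has the fewest and is eliminated.
Round 3: Lumen 9, Juno 8, Ember 7. Ember has the fewest and is eliminated.
Round 4: Juno 13, Lumen 11. Juno has a majority.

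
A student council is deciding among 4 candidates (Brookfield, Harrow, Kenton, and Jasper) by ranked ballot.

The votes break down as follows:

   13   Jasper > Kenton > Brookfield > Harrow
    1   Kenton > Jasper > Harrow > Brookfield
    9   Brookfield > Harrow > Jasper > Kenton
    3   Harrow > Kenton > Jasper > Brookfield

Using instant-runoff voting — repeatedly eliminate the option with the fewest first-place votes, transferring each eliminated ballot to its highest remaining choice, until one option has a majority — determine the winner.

Round 1: Jasper 13, Brookfield 9, Harrow 3, Kenton 1. Kenton has the fewest and is eliminated.
Round 2: Jasper 14, Brookfield 9, Harrow 3. Jasper has a majority.

Jasper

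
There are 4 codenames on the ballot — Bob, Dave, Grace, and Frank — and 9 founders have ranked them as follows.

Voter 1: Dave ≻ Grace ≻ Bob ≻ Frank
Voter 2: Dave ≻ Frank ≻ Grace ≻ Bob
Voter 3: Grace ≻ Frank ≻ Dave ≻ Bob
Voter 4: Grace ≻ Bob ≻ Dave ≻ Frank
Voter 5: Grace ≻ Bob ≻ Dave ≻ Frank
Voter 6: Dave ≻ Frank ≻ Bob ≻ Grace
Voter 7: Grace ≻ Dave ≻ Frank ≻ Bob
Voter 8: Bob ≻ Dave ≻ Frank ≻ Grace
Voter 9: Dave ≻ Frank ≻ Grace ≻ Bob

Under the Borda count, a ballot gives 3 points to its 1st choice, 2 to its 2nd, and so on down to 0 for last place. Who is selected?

Dave

Borda scores:
  Bob: 1 + 0 + 0 + 2 + 2 + 1 + 0 + 3 + 0 = 9
  Dave: 3 + 3 + 1 + 1 + 1 + 3 + 2 + 2 + 3 = 19
  Grace: 2 + 1 + 3 + 3 + 3 + 0 + 3 + 0 + 1 = 16
  Frank: 0 + 2 + 2 + 0 + 0 + 2 + 1 + 1 + 2 = 10
Dave has the highest total.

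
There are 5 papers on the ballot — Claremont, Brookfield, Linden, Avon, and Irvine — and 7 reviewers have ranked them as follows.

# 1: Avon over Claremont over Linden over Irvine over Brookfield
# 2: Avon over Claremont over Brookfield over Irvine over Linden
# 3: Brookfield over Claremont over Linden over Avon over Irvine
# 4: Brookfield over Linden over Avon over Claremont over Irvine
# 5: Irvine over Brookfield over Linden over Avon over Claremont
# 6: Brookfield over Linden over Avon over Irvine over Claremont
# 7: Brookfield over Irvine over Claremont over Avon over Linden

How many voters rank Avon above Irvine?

Ballots ranking Avon above Irvine: 5.
Ballots ranking Irvine above Avon: 2.
So 5 of 7 voters prefer Avon to Irvine.

5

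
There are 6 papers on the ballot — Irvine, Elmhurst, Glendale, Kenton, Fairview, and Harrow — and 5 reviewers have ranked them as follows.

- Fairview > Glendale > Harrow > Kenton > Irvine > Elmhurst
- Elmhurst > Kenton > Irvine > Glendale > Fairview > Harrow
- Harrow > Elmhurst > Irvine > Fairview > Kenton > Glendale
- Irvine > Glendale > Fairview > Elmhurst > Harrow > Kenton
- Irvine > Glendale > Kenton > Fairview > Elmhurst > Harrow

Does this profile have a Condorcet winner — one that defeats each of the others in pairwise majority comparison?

Yes

Head-to-head results (5 voters total):
Irvine vs Elmhurst: Irvine wins 3–2.
Irvine vs Glendale: Irvine wins 4–1.
Irvine vs Kenton: Irvine wins 3–2.
Irvine vs Fairview: Irvine wins 4–1.
Irvine vs Harrow: Irvine wins 3–2.
Elmhurst vs Glendale: Glendale wins 3–2.
Elmhurst vs Kenton: Elmhurst wins 3–2.
Elmhurst vs Fairview: Fairview wins 3–2.
Elmhurst vs Harrow: Elmhurst wins 3–2.
Glendale vs Kenton: Glendale wins 3–2.
Glendale vs Fairview: Glendale wins 3–2.
Glendale vs Harrow: Glendale wins 4–1.
Kenton vs Fairview: Fairview wins 3–2.
Kenton vs Harrow: Harrow wins 3–2.
Fairview vs Harrow: Fairview wins 4–1.
Irvine beats each rival — Elmhurst (3–2), Glendale (4–1), Kenton (3–2), Fairview (4–1), Harrow (3–2) — so Irvine is the Condorcet winner.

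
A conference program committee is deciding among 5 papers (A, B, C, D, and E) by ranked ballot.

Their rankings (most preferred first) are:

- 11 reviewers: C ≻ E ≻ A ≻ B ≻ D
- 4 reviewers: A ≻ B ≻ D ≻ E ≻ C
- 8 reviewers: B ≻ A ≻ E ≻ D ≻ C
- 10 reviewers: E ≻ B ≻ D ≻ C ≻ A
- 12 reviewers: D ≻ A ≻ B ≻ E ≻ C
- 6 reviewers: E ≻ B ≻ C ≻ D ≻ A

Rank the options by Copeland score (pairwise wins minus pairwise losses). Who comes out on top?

Pairwise results:
  A vs B: A wins 27–24.
  A vs C: C wins 27–24.
  A vs D: D wins 28–23.
  A vs E: E wins 27–24.
  B vs C: B wins 40–11.
  B vs D: B wins 39–12.
  B vs E: E wins 27–24.
  C vs D: D wins 34–17.
  C vs E: E wins 40–11.
  D vs E: E wins 35–16.
Copeland scores (wins − losses):
  A: 1 − 3 = -2
  B: 2 − 2 = 0
  C: 1 − 3 = -2
  D: 2 − 2 = 0
  E: 4 − 0 = 4
E has the best Copeland score.

E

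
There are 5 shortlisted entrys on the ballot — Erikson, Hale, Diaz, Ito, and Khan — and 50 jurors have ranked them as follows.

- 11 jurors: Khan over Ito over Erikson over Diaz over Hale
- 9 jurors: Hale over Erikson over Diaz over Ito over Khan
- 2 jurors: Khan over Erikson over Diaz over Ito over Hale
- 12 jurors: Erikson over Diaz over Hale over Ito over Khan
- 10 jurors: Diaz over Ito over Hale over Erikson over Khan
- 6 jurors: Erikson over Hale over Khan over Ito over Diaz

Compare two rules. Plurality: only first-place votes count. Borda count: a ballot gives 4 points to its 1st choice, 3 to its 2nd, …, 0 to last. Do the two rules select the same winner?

Plurality first-place counts: Erikson 18, Hale 9, Diaz 10, Ito 0, Khan 13 → Erikson.
Borda totals: Erikson 137, Hale 98, Diaz 109, Ito 92, Khan 64 → Erikson.
The two rules agree on Erikson.

Yes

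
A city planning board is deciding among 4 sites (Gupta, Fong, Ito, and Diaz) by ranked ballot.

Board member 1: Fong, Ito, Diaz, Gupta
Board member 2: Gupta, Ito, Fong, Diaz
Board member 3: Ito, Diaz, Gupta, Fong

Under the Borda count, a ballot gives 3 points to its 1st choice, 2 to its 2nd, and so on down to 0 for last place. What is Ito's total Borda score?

7

Borda scores:
  Gupta: 0 + 3 + 1 = 4
  Fong: 3 + 1 + 0 = 4
  Ito: 2 + 2 + 3 = 7
  Diaz: 1 + 0 + 2 = 3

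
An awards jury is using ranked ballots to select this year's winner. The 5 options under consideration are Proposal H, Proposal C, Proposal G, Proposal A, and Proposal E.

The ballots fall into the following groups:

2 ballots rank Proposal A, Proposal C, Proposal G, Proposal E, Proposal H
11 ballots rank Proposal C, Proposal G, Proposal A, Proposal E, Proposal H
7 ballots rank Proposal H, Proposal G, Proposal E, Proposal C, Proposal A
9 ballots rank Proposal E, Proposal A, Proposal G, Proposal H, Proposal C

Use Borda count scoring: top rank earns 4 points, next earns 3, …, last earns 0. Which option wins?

Proposal G

Borda scores:
  Proposal H: 2·0 + 11·0 + 7·4 + 9·1 = 37
  Proposal C: 2·3 + 11·4 + 7·1 + 9·0 = 57
  Proposal G: 2·2 + 11·3 + 7·3 + 9·2 = 76
  Proposal A: 2·4 + 11·2 + 7·0 + 9·3 = 57
  Proposal E: 2·1 + 11·1 + 7·2 + 9·4 = 63
Proposal G has the highest total.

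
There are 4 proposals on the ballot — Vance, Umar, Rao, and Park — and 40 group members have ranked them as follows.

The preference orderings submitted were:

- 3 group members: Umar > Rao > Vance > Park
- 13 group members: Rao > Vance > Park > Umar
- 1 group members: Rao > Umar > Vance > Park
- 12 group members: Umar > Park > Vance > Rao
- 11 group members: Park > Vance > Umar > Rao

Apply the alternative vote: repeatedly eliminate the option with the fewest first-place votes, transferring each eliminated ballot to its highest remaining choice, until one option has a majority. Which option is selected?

Round 1: Umar 15, Rao 14, Park 11, Vance 0. Vance has the fewest and is eliminated.
Round 2: Umar 15, Rao 14, Park 11. Park has the fewest and is eliminated.
Round 3: Umar 26, Rao 14. Umar has a majority.

Umar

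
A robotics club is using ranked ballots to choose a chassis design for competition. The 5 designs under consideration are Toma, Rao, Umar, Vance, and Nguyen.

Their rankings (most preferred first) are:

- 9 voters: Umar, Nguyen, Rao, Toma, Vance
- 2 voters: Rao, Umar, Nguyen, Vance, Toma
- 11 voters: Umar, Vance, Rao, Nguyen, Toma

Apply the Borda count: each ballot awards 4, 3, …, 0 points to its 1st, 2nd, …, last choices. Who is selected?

Borda scores:
  Toma: 9·1 + 2·0 + 11·0 = 9
  Rao: 9·2 + 2·4 + 11·2 = 48
  Umar: 9·4 + 2·3 + 11·4 = 86
  Vance: 9·0 + 2·1 + 11·3 = 35
  Nguyen: 9·3 + 2·2 + 11·1 = 42
Umar has the highest total.

Umar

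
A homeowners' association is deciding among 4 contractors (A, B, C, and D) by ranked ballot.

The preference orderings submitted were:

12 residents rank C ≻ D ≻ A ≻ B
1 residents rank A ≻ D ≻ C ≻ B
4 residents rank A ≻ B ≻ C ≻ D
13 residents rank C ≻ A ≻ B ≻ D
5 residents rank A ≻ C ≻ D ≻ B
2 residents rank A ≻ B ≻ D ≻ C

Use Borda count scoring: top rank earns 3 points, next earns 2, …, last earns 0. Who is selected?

Borda scores:
  A: 12·1 + 3 + 4·3 + 13·2 + 5·3 + 2·3 = 74
  B: 12·0 + 0 + 4·2 + 13·1 + 5·0 + 2·2 = 25
  C: 12·3 + 1 + 4·1 + 13·3 + 5·2 + 2·0 = 90
  D: 12·2 + 2 + 4·0 + 13·0 + 5·1 + 2·1 = 33
C has the highest total.

C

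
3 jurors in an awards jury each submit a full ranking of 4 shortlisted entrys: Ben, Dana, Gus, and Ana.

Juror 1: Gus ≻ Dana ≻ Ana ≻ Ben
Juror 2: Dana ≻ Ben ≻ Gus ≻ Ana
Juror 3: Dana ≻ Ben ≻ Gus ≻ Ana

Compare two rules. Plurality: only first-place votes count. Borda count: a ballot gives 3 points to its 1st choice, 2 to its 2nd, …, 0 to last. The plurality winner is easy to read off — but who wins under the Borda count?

Dana

Plurality first-place counts: Ben 0, Dana 2, Gus 1, Ana 0 → Dana.
Borda totals: Ben 4, Dana 8, Gus 5, Ana 1 → Dana.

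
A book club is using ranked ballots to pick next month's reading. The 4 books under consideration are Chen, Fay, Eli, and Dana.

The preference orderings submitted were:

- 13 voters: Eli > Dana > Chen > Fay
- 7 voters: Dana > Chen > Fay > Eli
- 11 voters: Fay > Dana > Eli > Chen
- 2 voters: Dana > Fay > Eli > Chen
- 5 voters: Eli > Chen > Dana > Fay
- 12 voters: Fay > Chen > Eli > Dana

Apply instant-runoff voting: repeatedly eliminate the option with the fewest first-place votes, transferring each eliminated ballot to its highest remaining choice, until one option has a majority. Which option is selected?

Fay

Round 1: Fay 23, Eli 18, Dana 9, Chen 0. Chen has the fewest and is eliminated.
Round 2: Fay 23, Eli 18, Dana 9. Dana has the fewest and is eliminated.
Round 3: Fay 32, Eli 18. Fay has a majority.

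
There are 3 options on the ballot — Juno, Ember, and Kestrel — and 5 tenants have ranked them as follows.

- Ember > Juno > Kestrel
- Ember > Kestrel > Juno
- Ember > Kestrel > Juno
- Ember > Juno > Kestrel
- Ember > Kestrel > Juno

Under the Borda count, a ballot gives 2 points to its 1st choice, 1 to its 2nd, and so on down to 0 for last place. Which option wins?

Borda scores:
  Juno: 1 + 0 + 0 + 1 + 0 = 2
  Ember: 2 + 2 + 2 + 2 + 2 = 10
  Kestrel: 0 + 1 + 1 + 0 + 1 = 3
Ember has the highest total.

Ember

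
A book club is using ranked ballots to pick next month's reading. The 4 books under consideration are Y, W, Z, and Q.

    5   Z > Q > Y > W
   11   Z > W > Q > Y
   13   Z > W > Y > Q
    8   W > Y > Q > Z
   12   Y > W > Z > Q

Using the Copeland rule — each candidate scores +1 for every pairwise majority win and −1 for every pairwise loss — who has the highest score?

Z

Pairwise results:
  Y vs W: W wins 32–17.
  Y vs Z: Z wins 29–20.
  Y vs Q: Y wins 33–16.
  W vs Z: Z wins 29–20.
  W vs Q: W wins 44–5.
  Z vs Q: Z wins 41–8.
Copeland scores (wins − losses):
  Y: 1 − 2 = -1
  W: 2 − 1 = 1
  Z: 3 − 0 = 3
  Q: 0 − 3 = -3
Z has the best Copeland score.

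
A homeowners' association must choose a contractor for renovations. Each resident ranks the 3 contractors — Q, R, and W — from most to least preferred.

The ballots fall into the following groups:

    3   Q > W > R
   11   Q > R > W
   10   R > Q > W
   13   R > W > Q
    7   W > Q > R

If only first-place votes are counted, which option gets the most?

First-place vote totals:
  Q: 14
  R: 23
  W: 7
R has the most first-place votes.

R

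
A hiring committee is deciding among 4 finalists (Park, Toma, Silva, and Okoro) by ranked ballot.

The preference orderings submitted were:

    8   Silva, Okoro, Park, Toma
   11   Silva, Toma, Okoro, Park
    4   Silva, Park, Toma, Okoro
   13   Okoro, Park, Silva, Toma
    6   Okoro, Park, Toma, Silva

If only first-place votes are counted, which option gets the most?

First-place vote totals:
  Park: 0
  Toma: 0
  Silva: 23
  Okoro: 19
Silva has the most first-place votes.

Silva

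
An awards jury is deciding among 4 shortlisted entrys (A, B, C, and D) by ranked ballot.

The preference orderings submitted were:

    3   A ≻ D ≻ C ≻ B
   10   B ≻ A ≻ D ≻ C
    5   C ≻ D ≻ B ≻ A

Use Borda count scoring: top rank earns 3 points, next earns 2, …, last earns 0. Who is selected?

B

Borda scores:
  A: 3·3 + 10·2 + 5·0 = 29
  B: 3·0 + 10·3 + 5·1 = 35
  C: 3·1 + 10·0 + 5·3 = 18
  D: 3·2 + 10·1 + 5·2 = 26
B has the highest total.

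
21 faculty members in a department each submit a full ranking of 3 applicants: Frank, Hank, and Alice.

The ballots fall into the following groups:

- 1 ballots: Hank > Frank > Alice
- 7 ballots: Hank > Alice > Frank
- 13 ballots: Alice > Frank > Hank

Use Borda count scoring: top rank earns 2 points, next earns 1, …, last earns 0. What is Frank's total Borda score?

Borda scores:
  Frank: 1 + 7·0 + 13·1 = 14
  Hank: 2 + 7·2 + 13·0 = 16
  Alice: 0 + 7·1 + 13·2 = 33

14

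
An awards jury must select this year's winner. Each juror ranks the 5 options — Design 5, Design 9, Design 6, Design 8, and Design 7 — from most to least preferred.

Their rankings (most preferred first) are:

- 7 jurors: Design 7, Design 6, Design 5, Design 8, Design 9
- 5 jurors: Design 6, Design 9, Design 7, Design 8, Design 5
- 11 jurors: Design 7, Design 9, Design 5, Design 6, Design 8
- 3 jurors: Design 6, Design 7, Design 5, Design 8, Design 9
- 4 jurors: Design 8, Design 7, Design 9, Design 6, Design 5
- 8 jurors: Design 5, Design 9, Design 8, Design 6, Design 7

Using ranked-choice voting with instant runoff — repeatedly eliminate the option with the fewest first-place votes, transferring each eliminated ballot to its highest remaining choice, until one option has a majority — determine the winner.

Round 1: Design 7 18, Design 5 8, Design 6 8, Design 8 4, Design 9 0. Design 9 has the fewest and is eliminated.
Round 2: Design 7 18, Design 5 8, Design 6 8, Design 8 4. Design 8 has the fewest and is eliminated.
Round 3: Design 7 22, Design 5 8, Design 6 8. Design 7 has a majority.

Design 7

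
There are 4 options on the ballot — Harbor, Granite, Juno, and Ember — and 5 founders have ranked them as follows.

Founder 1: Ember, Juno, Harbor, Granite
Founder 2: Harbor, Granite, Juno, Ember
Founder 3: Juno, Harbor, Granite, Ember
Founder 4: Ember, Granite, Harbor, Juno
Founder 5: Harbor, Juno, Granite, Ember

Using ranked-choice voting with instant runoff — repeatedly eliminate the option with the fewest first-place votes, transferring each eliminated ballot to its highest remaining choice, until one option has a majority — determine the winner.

Round 1: Harbor 2, Ember 2, Juno 1, Granite 0. Granite has the fewest and is eliminated.
Round 2: Harbor 2, Ember 2, Juno 1. Juno has the fewest and is eliminated.
Round 3: Harbor 3, Ember 2. Harbor has a majority.

Harbor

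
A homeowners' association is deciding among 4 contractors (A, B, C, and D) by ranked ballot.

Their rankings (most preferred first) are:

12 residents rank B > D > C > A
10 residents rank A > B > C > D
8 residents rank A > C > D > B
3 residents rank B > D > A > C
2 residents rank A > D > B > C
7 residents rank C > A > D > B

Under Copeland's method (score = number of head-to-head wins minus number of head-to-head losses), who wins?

A

Pairwise results:
  A vs B: A wins 27–15.
  A vs C: A wins 23–19.
  A vs D: A wins 27–15.
  B vs C: B wins 27–15.
  B vs D: B wins 25–17.
  C vs D: C wins 25–17.
Copeland scores (wins − losses):
  A: 3 − 0 = 3
  B: 2 − 1 = 1
  C: 1 − 2 = -1
  D: 0 − 3 = -3
A has the best Copeland score.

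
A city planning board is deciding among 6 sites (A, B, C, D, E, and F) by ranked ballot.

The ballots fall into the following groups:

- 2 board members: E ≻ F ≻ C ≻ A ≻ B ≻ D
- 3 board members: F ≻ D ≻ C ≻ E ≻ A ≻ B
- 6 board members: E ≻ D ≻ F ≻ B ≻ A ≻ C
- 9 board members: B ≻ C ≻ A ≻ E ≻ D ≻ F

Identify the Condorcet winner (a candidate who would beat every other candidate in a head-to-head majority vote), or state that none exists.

Head-to-head results (20 voters total):
A vs B: B wins 15–5.
A vs C: C wins 14–6.
A vs D: A wins 11–9.
A vs E: E wins 11–9.
A vs F: F wins 11–9.
B vs C: B wins 15–5.
B vs D: B wins 11–9.
B vs E: E wins 11–9.
B vs F: F wins 11–9.
C vs D: C wins 11–9.
C vs E: C wins 12–8.
C vs F: F wins 11–9.
D vs E: E wins 17–3.
D vs F: D wins 15–5.
E vs F: E wins 17–3.
No candidate beats all others: A beats D beats F beats A, a majority cycle.

There is no Condorcet winner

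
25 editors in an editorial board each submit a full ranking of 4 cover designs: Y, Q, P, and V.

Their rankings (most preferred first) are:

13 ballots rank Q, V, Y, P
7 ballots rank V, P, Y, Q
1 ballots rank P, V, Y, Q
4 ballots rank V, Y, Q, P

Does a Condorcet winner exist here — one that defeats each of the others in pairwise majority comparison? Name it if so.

Q

Head-to-head results (25 voters total):
Y vs Q: Q wins 13–12.
Y vs P: Y wins 17–8.
Y vs V: V wins 25–0.
Q vs P: Q wins 17–8.
Q vs V: Q wins 13–12.
P vs V: V wins 24–1.
Q beats each rival — Y (13–12), P (17–8), V (13–12) — so Q is the Condorcet winner.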